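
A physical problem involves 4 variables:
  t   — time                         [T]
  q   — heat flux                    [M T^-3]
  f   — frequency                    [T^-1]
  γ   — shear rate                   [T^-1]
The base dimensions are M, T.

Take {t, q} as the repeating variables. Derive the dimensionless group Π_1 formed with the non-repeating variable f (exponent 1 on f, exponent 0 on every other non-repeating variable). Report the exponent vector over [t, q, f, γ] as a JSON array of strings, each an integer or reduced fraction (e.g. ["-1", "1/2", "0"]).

Write exponents as rows M,T / cols t,q,f,γ:
  M: [ 0  1  0  0]
  T: [ 1 -3 -1 -1]
Row reduction gives pivot columns t,q; rank = 2
Repeat: t,q; free: f,γ
RREF:
  r0: [   1    0   -1   -1]
  r1: [   0    1    0    0]
Fix exponent of f at 1, γ at 0; solve each RREF row for its pivot's exponent:
  r0: exp(t) + (-1)·1 = 0 ⇒ exp(t) = 1
  r1: exp(q) + (0)·1 = 0 ⇒ exp(q) = 0
Π_1 = t · f

["1", "0", "1", "0"]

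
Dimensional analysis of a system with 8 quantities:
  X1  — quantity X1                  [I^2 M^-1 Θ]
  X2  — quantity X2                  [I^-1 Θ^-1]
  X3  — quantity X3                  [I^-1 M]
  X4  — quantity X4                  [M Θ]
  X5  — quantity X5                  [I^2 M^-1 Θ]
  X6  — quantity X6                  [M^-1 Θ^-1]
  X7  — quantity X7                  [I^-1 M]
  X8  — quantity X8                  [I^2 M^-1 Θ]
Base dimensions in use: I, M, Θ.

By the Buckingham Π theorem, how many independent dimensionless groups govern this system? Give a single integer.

6

Exponent matrix [I,M,Θ] × [X1,X2,X3,X4,X5,X6,X7,X8]:
  I: [ 2 -1 -1  0  2  0 -1  2]
  M: [-1  0  1  1 -1 -1  1 -1]
  Θ: [ 1 -1  0  1  1 -1  0  1]
Echelon form has 2 nonzero rows (pivots: X1,X2)
n=8, r=2 ⇒ 6 dimensionless groups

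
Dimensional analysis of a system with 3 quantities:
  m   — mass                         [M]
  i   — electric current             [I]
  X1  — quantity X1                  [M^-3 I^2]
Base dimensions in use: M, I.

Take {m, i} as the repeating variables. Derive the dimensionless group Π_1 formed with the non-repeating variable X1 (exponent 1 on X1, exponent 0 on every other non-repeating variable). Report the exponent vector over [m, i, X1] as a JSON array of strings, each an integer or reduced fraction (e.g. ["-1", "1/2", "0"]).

Exponent matrix [M,I] × [m,i,X1]:
  M: [ 1  0 -3]
  I: [ 0  1  2]
Row reduction gives pivot columns m,i; rank = 2
Repeat: m,i; free: X1
RREF:
  r0: [   1    0   -3]
  r1: [   0    1    2]
Fix exponent of X1 at 1; solve each RREF row for its pivot's exponent:
  r0: exp(m) + (-3)·1 = 0 ⇒ exp(m) = 3
  r1: exp(i) + (2)·1 = 0 ⇒ exp(i) = -2
Π_1 = m^3 · i^-2 · X1

["3", "-2", "1"]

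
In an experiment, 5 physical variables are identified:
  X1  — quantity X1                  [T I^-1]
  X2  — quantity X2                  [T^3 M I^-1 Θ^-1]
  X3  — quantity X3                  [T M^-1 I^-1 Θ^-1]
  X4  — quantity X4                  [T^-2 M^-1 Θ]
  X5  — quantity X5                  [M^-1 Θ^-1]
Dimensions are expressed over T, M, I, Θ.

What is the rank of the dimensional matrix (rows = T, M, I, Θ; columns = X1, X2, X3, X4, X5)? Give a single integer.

Dimensional matrix (T×M×I×Θ by X1×X2×X3×X4×X5):
  T: [ 1  3  1 -2  0]
  M: [ 0  1 -1 -1 -1]
  I: [-1 -1 -1  0  0]
  Θ: [ 0 -1 -1  1 -1]
Row reduction gives pivot columns X1,X2,X3; rank = 3

3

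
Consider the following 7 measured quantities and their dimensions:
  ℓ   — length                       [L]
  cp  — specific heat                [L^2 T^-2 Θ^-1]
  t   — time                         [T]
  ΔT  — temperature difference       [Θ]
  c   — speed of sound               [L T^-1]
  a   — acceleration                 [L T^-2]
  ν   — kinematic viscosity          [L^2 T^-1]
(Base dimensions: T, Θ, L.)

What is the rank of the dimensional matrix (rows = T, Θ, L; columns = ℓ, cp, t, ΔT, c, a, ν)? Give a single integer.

Write exponents as rows T,Θ,L / cols ℓ,cp,t,ΔT,c,a,ν:
  T: [ 0 -2  1  0 -1 -2 -1]
  Θ: [ 0 -1  0  1  0  0  0]
  L: [ 1  2  0  0  1  1  2]
Echelon form has 3 nonzero rows (pivots: ℓ,cp,t)

3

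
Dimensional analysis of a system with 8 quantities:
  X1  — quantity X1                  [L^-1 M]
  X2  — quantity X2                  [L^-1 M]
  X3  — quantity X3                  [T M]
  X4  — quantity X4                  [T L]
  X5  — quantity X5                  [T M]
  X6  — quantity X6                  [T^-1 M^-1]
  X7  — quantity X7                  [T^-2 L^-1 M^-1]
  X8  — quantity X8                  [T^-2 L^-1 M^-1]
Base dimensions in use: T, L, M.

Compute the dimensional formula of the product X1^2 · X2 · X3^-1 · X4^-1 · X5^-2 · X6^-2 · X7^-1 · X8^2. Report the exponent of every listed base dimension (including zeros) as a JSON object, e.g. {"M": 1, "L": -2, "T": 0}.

Dimensional matrix (T×L×M by X1×X2×X3×X4×X5×X6×X7×X8):
  T: [ 0  0  1  1  1 -1 -2 -2]
  L: [-1 -1  0  1  0  0 -1 -1]
  M: [ 1  1  1  0  1 -1 -1 -1]
  [T]: (2)·0+(1)·0+(-1)·1+(-1)·1+(-2)·1+(-2)·-1+(-1)·-2+(2)·-2 = -4
  [L]: (2)·-1+(1)·-1+(-1)·0+(-1)·1+(-2)·0+(-2)·0+(-1)·-1+(2)·-1 = -5
  [M]: (2)·1+(1)·1+(-1)·1+(-1)·0+(-2)·1+(-2)·-1+(-1)·-1+(2)·-1 = 1
⇒ T^-4 L^-5 M

{"T": -4, "L": -5, "M": 1}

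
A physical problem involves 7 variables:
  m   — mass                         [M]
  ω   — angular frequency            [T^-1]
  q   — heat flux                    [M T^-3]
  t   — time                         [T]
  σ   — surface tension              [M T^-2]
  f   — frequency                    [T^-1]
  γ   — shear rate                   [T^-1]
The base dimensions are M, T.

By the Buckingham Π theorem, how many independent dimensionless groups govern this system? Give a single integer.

Exponent matrix [M,T] × [m,ω,q,t,σ,f,γ]:
  M: [ 1  0  1  0  1  0  0]
  T: [ 0 -1 -3  1 -2 -1 -1]
RREF → pivots at {m,ω} ⇒ r = 2
Π count = n − r = 7 − 2 = 5

5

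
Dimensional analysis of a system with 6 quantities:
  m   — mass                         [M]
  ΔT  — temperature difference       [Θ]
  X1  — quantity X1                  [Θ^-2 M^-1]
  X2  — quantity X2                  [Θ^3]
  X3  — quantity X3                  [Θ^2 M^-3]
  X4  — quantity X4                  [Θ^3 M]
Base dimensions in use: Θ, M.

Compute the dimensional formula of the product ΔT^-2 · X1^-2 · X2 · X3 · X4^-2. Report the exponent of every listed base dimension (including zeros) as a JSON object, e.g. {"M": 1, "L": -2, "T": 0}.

{"Θ": 1, "M": -3}

Dimensional matrix (Θ×M by m×ΔT×X1×X2×X3×X4):
  Θ: [ 0  1 -2  3  2  3]
  M: [ 1  0 -1  0 -3  1]
  [Θ]: (-2)·1+(-2)·-2+(1)·3+(1)·2+(-2)·3 = 1
  [M]: (-2)·0+(-2)·-1+(1)·0+(1)·-3+(-2)·1 = -3
⇒ Θ M^-3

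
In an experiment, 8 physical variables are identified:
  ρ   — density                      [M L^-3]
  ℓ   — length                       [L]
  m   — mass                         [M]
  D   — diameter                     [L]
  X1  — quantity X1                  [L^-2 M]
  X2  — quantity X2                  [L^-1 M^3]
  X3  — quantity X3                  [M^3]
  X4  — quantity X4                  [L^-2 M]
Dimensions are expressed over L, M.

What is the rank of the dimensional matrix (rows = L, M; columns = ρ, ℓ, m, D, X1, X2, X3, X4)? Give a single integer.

Dimensional matrix (L×M by ρ×ℓ×m×D×X1×X2×X3×X4):
  L: [-3  1  0  1 -2 -1  0 -2]
  M: [ 1  0  1  0  1  3  3  1]
Row reduction gives pivot columns ρ,ℓ; rank = 2

2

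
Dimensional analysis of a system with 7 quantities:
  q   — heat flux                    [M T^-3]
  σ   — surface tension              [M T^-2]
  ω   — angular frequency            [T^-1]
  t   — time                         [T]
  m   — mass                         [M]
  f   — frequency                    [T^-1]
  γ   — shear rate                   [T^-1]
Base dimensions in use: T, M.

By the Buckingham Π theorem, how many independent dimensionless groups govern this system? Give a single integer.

Dimensional matrix (T×M by q×σ×ω×t×m×f×γ):
  T: [-3 -2 -1  1  0 -1 -1]
  M: [ 1  1  0  0  1  0  0]
Echelon form has 2 nonzero rows (pivots: q,σ)
n=7, r=2 ⇒ 5 dimensionless groups

5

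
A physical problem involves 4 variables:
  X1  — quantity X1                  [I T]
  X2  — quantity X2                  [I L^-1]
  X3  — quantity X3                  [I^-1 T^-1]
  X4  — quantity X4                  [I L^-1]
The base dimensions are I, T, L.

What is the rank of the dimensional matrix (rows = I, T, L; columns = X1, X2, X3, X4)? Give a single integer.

Dimensional matrix (I×T×L by X1×X2×X3×X4):
  I: [ 1  1 -1  1]
  T: [ 1  0 -1  0]
  L: [ 0 -1  0 -1]
Row reduction gives pivot columns X1,X2; rank = 2

2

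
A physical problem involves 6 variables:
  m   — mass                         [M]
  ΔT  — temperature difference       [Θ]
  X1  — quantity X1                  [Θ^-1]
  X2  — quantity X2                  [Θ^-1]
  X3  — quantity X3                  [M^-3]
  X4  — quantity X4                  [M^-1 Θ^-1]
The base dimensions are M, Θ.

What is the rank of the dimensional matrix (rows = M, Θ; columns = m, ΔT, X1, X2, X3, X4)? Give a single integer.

2

Write exponents as rows M,Θ / cols m,ΔT,X1,X2,X3,X4:
  M: [ 1  0  0  0 -3 -1]
  Θ: [ 0  1 -1 -1  0 -1]
RREF → pivots at {m,ΔT} ⇒ r = 2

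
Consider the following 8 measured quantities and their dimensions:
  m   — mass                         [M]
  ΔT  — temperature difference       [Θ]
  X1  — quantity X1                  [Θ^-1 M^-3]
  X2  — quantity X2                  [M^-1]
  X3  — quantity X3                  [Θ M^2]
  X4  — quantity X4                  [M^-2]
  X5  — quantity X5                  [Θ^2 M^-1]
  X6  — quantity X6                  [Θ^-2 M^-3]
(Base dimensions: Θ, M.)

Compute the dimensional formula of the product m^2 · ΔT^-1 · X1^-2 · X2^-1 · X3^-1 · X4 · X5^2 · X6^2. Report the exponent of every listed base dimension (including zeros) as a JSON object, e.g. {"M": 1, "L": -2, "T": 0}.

{"Θ": 0, "M": -3}

Exponent matrix [Θ,M] × [m,ΔT,X1,X2,X3,X4,X5,X6]:
  Θ: [ 0  1 -1  0  1  0  2 -2]
  M: [ 1  0 -3 -1  2 -2 -1 -3]
  [Θ]: (2)·0+(-1)·1+(-2)·-1+(-1)·0+(-1)·1+(1)·0+(2)·2+(2)·-2 = 0
  [M]: (2)·1+(-1)·0+(-2)·-3+(-1)·-1+(-1)·2+(1)·-2+(2)·-1+(2)·-3 = -3
⇒ M^-3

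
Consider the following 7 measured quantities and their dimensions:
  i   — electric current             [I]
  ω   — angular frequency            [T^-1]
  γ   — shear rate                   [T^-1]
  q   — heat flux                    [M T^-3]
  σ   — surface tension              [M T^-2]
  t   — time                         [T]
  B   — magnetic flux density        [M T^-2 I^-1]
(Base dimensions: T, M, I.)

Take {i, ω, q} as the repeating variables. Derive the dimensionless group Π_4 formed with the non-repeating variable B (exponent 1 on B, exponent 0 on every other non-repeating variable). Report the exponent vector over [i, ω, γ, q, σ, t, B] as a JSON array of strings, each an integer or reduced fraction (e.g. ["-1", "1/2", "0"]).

["1", "1", "0", "-1", "0", "0", "1"]

Exponent matrix [T,M,I] × [i,ω,γ,q,σ,t,B]:
  T: [ 0 -1 -1 -3 -2  1 -2]
  M: [ 0  0  0  1  1  0  1]
  I: [ 1  0  0  0  0  0 -1]
RREF → pivots at {i,ω,q} ⇒ r = 3
Pivot set = {i,ω,q}, free = {γ,σ,t,B}
RREF:
  r0: [   1    0    0    0    0    0   -1]
  r1: [   0    1    1    0   -1   -1   -1]
  r2: [   0    0    0    1    1    0    1]
Fix exponent of B at 1, γ at 0, σ at 0, t at 0; solve each RREF row for its pivot's exponent:
  r0: exp(i) + (-1)·1 = 0 ⇒ exp(i) = 1
  r1: exp(ω) + (-1)·1 = 0 ⇒ exp(ω) = 1
  r2: exp(q) + (1)·1 = 0 ⇒ exp(q) = -1
Π_4 = i · ω · q^-1 · B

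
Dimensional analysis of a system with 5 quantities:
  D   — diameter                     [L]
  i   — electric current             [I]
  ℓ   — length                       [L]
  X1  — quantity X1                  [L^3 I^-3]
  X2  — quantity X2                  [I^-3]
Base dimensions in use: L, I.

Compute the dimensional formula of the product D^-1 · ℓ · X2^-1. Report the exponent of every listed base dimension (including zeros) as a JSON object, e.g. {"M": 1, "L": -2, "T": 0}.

{"L": 0, "I": 3}

Dimensional matrix (L×I by D×i×ℓ×X1×X2):
  L: [ 1  0  1  3  0]
  I: [ 0  1  0 -3 -3]
  [L]: (-1)·1+(1)·1+(-1)·0 = 0
  [I]: (-1)·0+(1)·0+(-1)·-3 = 3
⇒ I^3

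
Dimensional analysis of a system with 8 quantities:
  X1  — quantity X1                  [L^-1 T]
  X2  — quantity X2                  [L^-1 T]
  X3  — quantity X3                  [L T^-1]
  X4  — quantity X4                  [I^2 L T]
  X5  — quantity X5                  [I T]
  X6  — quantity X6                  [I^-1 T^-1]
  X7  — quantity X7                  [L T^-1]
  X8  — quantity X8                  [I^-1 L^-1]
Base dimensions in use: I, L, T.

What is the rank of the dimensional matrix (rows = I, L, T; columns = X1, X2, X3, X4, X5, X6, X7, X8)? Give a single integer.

2

Dimensional matrix (I×L×T by X1×X2×X3×X4×X5×X6×X7×X8):
  I: [ 0  0  0  2  1 -1  0 -1]
  L: [-1 -1  1  1  0  0  1 -1]
  T: [ 1  1 -1  1  1 -1 -1  0]
Echelon form has 2 nonzero rows (pivots: X1,X4)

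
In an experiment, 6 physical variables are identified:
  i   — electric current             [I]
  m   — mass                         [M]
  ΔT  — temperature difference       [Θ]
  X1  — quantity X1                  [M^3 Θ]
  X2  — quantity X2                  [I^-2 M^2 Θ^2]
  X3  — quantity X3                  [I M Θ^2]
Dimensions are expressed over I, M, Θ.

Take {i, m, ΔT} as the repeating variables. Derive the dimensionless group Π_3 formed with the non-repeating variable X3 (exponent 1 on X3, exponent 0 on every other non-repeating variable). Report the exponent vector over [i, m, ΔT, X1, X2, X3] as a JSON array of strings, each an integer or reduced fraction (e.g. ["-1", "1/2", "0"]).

["-1", "-1", "-2", "0", "0", "1"]

Dimensional matrix (I×M×Θ by i×m×ΔT×X1×X2×X3):
  I: [ 1  0  0  0 -2  1]
  M: [ 0  1  0  3  2  1]
  Θ: [ 0  0  1  1  2  2]
Row reduction gives pivot columns i,m,ΔT; rank = 3
Pivot set = {i,m,ΔT}, free = {X1,X2,X3}
RREF:
  r0: [   1    0    0    0   -2    1]
  r1: [   0    1    0    3    2    1]
  r2: [   0    0    1    1    2    2]
Fix exponent of X3 at 1, X1 at 0, X2 at 0; solve each RREF row for its pivot's exponent:
  r0: exp(i) + (1)·1 = 0 ⇒ exp(i) = -1
  r1: exp(m) + (1)·1 = 0 ⇒ exp(m) = -1
  r2: exp(ΔT) + (2)·1 = 0 ⇒ exp(ΔT) = -2
Π_3 = i^-1 · m^-1 · ΔT^-2 · X3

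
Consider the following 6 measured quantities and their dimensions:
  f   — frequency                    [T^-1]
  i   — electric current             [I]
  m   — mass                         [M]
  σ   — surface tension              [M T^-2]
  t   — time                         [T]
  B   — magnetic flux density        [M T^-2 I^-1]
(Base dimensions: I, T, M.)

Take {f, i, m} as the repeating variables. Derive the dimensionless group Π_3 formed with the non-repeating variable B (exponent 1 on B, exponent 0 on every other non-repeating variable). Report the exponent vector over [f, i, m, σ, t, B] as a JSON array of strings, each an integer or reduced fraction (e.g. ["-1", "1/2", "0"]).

["-2", "1", "-1", "0", "0", "1"]

Dimensional matrix (I×T×M by f×i×m×σ×t×B):
  I: [ 0  1  0  0  0 -1]
  T: [-1  0  0 -2  1 -2]
  M: [ 0  0  1  1  0  1]
Echelon form has 3 nonzero rows (pivots: f,i,m)
Repeat: f,i,m; free: σ,t,B
RREF:
  r0: [   1    0    0    2   -1    2]
  r1: [   0    1    0    0    0   -1]
  r2: [   0    0    1    1    0    1]
Fix exponent of B at 1, σ at 0, t at 0; solve each RREF row for its pivot's exponent:
  r0: exp(f) + (2)·1 = 0 ⇒ exp(f) = -2
  r1: exp(i) + (-1)·1 = 0 ⇒ exp(i) = 1
  r2: exp(m) + (1)·1 = 0 ⇒ exp(m) = -1
Π_3 = f^-2 · i · m^-1 · B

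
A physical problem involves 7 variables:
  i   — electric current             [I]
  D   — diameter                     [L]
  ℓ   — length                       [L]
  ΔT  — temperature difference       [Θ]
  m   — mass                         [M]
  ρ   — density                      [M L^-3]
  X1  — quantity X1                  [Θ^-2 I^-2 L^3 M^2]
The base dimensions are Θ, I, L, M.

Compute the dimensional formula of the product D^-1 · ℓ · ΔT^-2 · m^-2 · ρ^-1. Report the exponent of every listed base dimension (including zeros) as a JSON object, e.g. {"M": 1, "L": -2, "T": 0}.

{"Θ": -2, "I": 0, "L": 3, "M": -3}

Write exponents as rows Θ,I,L,M / cols i,D,ℓ,ΔT,m,ρ,X1:
  Θ: [ 0  0  0  1  0  0 -2]
  I: [ 1  0  0  0  0  0 -2]
  L: [ 0  1  1  0  0 -3  3]
  M: [ 0  0  0  0  1  1  2]
  [Θ]: (-1)·0+(1)·0+(-2)·1+(-2)·0+(-1)·0 = -2
  [I]: (-1)·0+(1)·0+(-2)·0+(-2)·0+(-1)·0 = 0
  [L]: (-1)·1+(1)·1+(-2)·0+(-2)·0+(-1)·-3 = 3
  [M]: (-1)·0+(1)·0+(-2)·0+(-2)·1+(-1)·1 = -3
⇒ Θ^-2 L^3 M^-3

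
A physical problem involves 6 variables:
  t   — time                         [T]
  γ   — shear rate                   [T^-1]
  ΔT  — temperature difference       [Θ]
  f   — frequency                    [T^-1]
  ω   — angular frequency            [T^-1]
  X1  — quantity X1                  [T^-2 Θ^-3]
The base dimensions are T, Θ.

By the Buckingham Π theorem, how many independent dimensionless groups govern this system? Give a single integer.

4

Dimensional matrix (T×Θ by t×γ×ΔT×f×ω×X1):
  T: [ 1 -1  0 -1 -1 -2]
  Θ: [ 0  0  1  0  0 -3]
Echelon form has 2 nonzero rows (pivots: t,ΔT)
6 vars − rank 2 = 4 Π groups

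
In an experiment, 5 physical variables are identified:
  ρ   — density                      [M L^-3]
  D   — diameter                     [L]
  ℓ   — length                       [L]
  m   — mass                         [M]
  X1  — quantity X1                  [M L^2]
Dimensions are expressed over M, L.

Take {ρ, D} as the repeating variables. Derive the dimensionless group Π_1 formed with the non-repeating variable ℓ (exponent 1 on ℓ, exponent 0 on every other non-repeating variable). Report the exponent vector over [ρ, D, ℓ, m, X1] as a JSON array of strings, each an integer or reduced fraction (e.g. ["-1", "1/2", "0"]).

Dimensional matrix (M×L by ρ×D×ℓ×m×X1):
  M: [ 1  0  0  1  1]
  L: [-3  1  1  0  2]
RREF → pivots at {ρ,D} ⇒ r = 2
Repeat: ρ,D; free: ℓ,m,X1
RREF:
  r0: [   1    0    0    1    1]
  r1: [   0    1    1    3    5]
Fix exponent of ℓ at 1, m at 0, X1 at 0; solve each RREF row for its pivot's exponent:
  r0: exp(ρ) + (0)·1 = 0 ⇒ exp(ρ) = 0
  r1: exp(D) + (1)·1 = 0 ⇒ exp(D) = -1
Π_1 = D^-1 · ℓ

["0", "-1", "1", "0", "0"]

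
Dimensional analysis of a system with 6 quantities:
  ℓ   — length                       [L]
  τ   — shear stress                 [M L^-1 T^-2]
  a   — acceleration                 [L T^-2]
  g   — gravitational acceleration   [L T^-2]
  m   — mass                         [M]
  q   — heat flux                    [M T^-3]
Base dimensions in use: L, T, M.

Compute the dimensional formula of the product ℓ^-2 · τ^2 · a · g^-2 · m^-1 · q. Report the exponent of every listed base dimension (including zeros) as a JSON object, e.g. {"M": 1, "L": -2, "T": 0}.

{"L": -5, "T": -5, "M": 2}

Dimensional matrix (L×T×M by ℓ×τ×a×g×m×q):
  L: [ 1 -1  1  1  0  0]
  T: [ 0 -2 -2 -2  0 -3]
  M: [ 0  1  0  0  1  1]
  [L]: (-2)·1+(2)·-1+(1)·1+(-2)·1+(-1)·0+(1)·0 = -5
  [T]: (-2)·0+(2)·-2+(1)·-2+(-2)·-2+(-1)·0+(1)·-3 = -5
  [M]: (-2)·0+(2)·1+(1)·0+(-2)·0+(-1)·1+(1)·1 = 2
⇒ L^-5 T^-5 M^2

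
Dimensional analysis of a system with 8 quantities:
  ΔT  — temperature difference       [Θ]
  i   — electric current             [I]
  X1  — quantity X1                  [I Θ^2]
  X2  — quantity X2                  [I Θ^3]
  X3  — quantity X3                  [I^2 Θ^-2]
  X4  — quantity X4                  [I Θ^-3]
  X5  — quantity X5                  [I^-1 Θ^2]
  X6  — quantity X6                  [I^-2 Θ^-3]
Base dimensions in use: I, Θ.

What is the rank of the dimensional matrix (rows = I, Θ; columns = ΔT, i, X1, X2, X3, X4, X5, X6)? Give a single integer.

2

Exponent matrix [I,Θ] × [ΔT,i,X1,X2,X3,X4,X5,X6]:
  I: [ 0  1  1  1  2  1 -1 -2]
  Θ: [ 1  0  2  3 -2 -3  2 -3]
Row reduction gives pivot columns ΔT,i; rank = 2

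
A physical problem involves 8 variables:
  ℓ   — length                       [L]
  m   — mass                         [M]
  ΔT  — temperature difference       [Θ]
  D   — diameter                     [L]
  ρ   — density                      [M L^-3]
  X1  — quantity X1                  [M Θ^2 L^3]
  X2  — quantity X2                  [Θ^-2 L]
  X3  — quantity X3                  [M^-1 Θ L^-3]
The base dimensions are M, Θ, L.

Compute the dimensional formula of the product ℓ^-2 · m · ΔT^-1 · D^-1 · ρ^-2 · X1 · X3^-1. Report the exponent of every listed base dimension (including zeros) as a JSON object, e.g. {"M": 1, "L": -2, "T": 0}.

Dimensional matrix (M×Θ×L by ℓ×m×ΔT×D×ρ×X1×X2×X3):
  M: [ 0  1  0  0  1  1  0 -1]
  Θ: [ 0  0  1  0  0  2 -2  1]
  L: [ 1  0  0  1 -3  3  1 -3]
  [M]: (-2)·0+(1)·1+(-1)·0+(-1)·0+(-2)·1+(1)·1+(-1)·-1 = 1
  [Θ]: (-2)·0+(1)·0+(-1)·1+(-1)·0+(-2)·0+(1)·2+(-1)·1 = 0
  [L]: (-2)·1+(1)·0+(-1)·0+(-1)·1+(-2)·-3+(1)·3+(-1)·-3 = 9
⇒ M L^9

{"M": 1, "Θ": 0, "L": 9}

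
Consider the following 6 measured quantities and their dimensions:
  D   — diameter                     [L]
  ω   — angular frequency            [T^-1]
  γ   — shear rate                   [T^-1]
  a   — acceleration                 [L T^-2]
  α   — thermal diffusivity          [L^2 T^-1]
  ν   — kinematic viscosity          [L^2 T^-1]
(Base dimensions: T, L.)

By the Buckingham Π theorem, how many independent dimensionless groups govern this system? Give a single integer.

Exponent matrix [T,L] × [D,ω,γ,a,α,ν]:
  T: [ 0 -1 -1 -2 -1 -1]
  L: [ 1  0  0  1  2  2]
Echelon form has 2 nonzero rows (pivots: D,ω)
n=6, r=2 ⇒ 4 dimensionless groups

4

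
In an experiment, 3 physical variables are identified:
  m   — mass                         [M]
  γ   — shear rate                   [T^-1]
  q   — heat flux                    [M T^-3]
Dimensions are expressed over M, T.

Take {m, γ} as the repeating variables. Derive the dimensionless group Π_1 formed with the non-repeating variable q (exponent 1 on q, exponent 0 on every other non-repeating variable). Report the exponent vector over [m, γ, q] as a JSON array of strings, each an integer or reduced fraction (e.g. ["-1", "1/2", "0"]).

Exponent matrix [M,T] × [m,γ,q]:
  M: [ 1  0  1]
  T: [ 0 -1 -3]
Row reduction gives pivot columns m,γ; rank = 2
Repeat: m,γ; free: q
RREF:
  r0: [   1    0    1]
  r1: [   0    1    3]
Fix exponent of q at 1; solve each RREF row for its pivot's exponent:
  r0: exp(m) + (1)·1 = 0 ⇒ exp(m) = -1
  r1: exp(γ) + (3)·1 = 0 ⇒ exp(γ) = -3
Π_1 = m^-1 · γ^-3 · q

["-1", "-3", "1"]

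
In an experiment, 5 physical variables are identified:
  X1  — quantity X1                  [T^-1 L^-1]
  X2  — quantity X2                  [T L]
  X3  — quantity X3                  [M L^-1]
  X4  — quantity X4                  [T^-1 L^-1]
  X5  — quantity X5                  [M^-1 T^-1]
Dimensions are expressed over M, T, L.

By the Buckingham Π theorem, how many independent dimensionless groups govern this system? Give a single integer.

3

Write exponents as rows M,T,L / cols X1,X2,X3,X4,X5:
  M: [ 0  0  1  0 -1]
  T: [-1  1  0 -1 -1]
  L: [-1  1 -1 -1  0]
Row reduction gives pivot columns X1,X3; rank = 2
5 vars − rank 2 = 3 Π groups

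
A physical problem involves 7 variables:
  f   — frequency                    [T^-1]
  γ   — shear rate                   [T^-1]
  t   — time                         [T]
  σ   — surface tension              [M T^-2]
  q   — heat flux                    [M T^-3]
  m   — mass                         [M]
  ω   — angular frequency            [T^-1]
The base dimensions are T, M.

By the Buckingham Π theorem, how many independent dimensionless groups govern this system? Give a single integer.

5

Write exponents as rows T,M / cols f,γ,t,σ,q,m,ω:
  T: [-1 -1  1 -2 -3  0 -1]
  M: [ 0  0  0  1  1  1  0]
RREF → pivots at {f,σ} ⇒ r = 2
7 vars − rank 2 = 5 Π groups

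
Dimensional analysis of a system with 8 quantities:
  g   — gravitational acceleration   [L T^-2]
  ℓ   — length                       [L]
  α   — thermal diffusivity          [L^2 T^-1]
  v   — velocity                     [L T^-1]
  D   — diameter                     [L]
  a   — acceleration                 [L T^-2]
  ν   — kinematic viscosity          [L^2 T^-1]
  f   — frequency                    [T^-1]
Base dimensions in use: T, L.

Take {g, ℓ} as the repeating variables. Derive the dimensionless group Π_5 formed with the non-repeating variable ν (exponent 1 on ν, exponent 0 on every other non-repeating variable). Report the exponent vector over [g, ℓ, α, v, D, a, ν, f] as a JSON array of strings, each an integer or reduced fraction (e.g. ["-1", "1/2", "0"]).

["-1/2", "-3/2", "0", "0", "0", "0", "1", "0"]

Write exponents as rows T,L / cols g,ℓ,α,v,D,a,ν,f:
  T: [-2  0 -1 -1  0 -2 -1 -1]
  L: [ 1  1  2  1  1  1  2  0]
Echelon form has 2 nonzero rows (pivots: g,ℓ)
Pivot set = {g,ℓ}, free = {α,v,D,a,ν,f}
RREF:
  r0: [   1    0  1/2  1/2    0    1  1/2  1/2]
  r1: [   0    1  3/2  1/2    1    0  3/2 -1/2]
Fix exponent of ν at 1, α at 0, v at 0, D at 0, a at 0, f at 0; solve each RREF row for its pivot's exponent:
  r0: exp(g) + (1/2)·1 = 0 ⇒ exp(g) = -1/2
  r1: exp(ℓ) + (3/2)·1 = 0 ⇒ exp(ℓ) = -3/2
Π_5 = g^(-1/2) · ℓ^(-3/2) · ν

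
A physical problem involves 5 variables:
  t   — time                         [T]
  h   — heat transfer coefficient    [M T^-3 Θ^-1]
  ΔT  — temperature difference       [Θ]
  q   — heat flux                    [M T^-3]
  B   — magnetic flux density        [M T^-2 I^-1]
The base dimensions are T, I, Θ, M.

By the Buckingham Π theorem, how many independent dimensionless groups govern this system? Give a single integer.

1

Exponent matrix [T,I,Θ,M] × [t,h,ΔT,q,B]:
  T: [ 1 -3  0 -3 -2]
  I: [ 0  0  0  0 -1]
  Θ: [ 0 -1  1  0  0]
  M: [ 0  1  0  1  1]
Echelon form has 4 nonzero rows (pivots: t,h,ΔT,B)
Π count = n − r = 5 − 4 = 1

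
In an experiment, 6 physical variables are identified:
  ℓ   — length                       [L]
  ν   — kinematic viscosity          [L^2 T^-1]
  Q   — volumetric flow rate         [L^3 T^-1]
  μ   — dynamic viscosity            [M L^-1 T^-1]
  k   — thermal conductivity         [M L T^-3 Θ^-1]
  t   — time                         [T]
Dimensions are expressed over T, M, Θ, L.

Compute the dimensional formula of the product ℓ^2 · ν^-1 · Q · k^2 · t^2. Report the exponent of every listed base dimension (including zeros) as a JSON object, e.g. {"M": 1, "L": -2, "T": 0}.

{"T": -4, "M": 2, "Θ": -2, "L": 5}

Dimensional matrix (T×M×Θ×L by ℓ×ν×Q×μ×k×t):
  T: [ 0 -1 -1 -1 -3  1]
  M: [ 0  0  0  1  1  0]
  Θ: [ 0  0  0  0 -1  0]
  L: [ 1  2  3 -1  1  0]
  [T]: (2)·0+(-1)·-1+(1)·-1+(2)·-3+(2)·1 = -4
  [M]: (2)·0+(-1)·0+(1)·0+(2)·1+(2)·0 = 2
  [Θ]: (2)·0+(-1)·0+(1)·0+(2)·-1+(2)·0 = -2
  [L]: (2)·1+(-1)·2+(1)·3+(2)·1+(2)·0 = 5
⇒ T^-4 M^2 Θ^-2 L^5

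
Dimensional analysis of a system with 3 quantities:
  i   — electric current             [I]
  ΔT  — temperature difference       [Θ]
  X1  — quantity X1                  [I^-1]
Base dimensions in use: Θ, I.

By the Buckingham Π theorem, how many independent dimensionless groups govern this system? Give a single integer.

Dimensional matrix (Θ×I by i×ΔT×X1):
  Θ: [ 0  1  0]
  I: [ 1  0 -1]
Row reduction gives pivot columns i,ΔT; rank = 2
Π count = n − r = 3 − 2 = 1

1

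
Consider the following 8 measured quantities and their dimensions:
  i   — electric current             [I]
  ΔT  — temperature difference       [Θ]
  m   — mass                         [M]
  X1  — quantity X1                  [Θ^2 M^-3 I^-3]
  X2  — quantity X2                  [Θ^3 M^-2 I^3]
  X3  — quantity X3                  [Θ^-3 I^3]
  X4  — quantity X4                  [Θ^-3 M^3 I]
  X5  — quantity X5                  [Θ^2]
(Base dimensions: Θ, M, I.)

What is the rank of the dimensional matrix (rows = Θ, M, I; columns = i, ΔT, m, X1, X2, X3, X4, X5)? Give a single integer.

Exponent matrix [Θ,M,I] × [i,ΔT,m,X1,X2,X3,X4,X5]:
  Θ: [ 0  1  0  2  3 -3 -3  2]
  M: [ 0  0  1 -3 -2  0  3  0]
  I: [ 1  0  0 -3  3  3  1  0]
Row reduction gives pivot columns i,ΔT,m; rank = 3

3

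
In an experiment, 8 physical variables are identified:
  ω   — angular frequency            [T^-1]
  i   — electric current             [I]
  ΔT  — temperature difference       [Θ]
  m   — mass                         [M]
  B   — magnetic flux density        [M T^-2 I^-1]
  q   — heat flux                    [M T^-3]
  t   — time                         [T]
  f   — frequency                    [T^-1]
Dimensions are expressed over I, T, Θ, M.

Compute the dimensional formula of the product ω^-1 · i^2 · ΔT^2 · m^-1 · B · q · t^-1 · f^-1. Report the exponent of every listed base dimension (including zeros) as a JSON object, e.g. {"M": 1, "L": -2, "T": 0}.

Exponent matrix [I,T,Θ,M] × [ω,i,ΔT,m,B,q,t,f]:
  I: [ 0  1  0  0 -1  0  0  0]
  T: [-1  0  0  0 -2 -3  1 -1]
  Θ: [ 0  0  1  0  0  0  0  0]
  M: [ 0  0  0  1  1  1  0  0]
  [I]: (-1)·0+(2)·1+(2)·0+(-1)·0+(1)·-1+(1)·0+(-1)·0+(-1)·0 = 1
  [T]: (-1)·-1+(2)·0+(2)·0+(-1)·0+(1)·-2+(1)·-3+(-1)·1+(-1)·-1 = -4
  [Θ]: (-1)·0+(2)·0+(2)·1+(-1)·0+(1)·0+(1)·0+(-1)·0+(-1)·0 = 2
  [M]: (-1)·0+(2)·0+(2)·0+(-1)·1+(1)·1+(1)·1+(-1)·0+(-1)·0 = 1
⇒ I T^-4 Θ^2 M

{"I": 1, "T": -4, "Θ": 2, "M": 1}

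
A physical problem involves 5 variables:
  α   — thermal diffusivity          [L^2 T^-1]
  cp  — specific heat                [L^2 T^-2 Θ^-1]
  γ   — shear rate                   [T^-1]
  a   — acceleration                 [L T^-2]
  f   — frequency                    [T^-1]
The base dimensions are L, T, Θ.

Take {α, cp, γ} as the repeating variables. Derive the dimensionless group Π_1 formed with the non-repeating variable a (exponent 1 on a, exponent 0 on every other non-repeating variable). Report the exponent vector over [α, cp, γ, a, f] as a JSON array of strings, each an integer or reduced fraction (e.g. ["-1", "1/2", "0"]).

["-1/2", "0", "-3/2", "1", "0"]

Write exponents as rows L,T,Θ / cols α,cp,γ,a,f:
  L: [ 2  2  0  1  0]
  T: [-1 -2 -1 -2 -1]
  Θ: [ 0 -1  0  0  0]
Row reduction gives pivot columns α,cp,γ; rank = 3
Repeat: α,cp,γ; free: a,f
RREF:
  r0: [   1    0    0  1/2    0]
  r1: [   0    1    0    0    0]
  r2: [   0    0    1  3/2    1]
Fix exponent of a at 1, f at 0; solve each RREF row for its pivot's exponent:
  r0: exp(α) + (1/2)·1 = 0 ⇒ exp(α) = -1/2
  r1: exp(cp) + (0)·1 = 0 ⇒ exp(cp) = 0
  r2: exp(γ) + (3/2)·1 = 0 ⇒ exp(γ) = -3/2
Π_1 = α^(-1/2) · γ^(-3/2) · a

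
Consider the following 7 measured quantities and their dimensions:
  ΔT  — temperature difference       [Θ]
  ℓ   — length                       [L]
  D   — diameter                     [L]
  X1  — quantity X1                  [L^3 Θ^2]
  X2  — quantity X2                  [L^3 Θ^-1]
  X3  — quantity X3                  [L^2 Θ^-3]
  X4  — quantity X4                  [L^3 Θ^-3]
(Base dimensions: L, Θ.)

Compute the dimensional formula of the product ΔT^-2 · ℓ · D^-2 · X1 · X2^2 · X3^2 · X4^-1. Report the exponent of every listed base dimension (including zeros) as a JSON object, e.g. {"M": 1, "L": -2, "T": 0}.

Exponent matrix [L,Θ] × [ΔT,ℓ,D,X1,X2,X3,X4]:
  L: [ 0  1  1  3  3  2  3]
  Θ: [ 1  0  0  2 -1 -3 -3]
  [L]: (-2)·0+(1)·1+(-2)·1+(1)·3+(2)·3+(2)·2+(-1)·3 = 9
  [Θ]: (-2)·1+(1)·0+(-2)·0+(1)·2+(2)·-1+(2)·-3+(-1)·-3 = -5
⇒ L^9 Θ^-5

{"L": 9, "Θ": -5}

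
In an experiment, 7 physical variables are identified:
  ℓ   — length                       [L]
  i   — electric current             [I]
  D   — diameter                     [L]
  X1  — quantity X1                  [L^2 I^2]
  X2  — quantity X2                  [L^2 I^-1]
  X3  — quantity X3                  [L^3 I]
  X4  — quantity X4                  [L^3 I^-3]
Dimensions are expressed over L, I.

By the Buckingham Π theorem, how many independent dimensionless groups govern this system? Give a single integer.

Dimensional matrix (L×I by ℓ×i×D×X1×X2×X3×X4):
  L: [ 1  0  1  2  2  3  3]
  I: [ 0  1  0  2 -1  1 -3]
Echelon form has 2 nonzero rows (pivots: ℓ,i)
7 vars − rank 2 = 5 Π groups

5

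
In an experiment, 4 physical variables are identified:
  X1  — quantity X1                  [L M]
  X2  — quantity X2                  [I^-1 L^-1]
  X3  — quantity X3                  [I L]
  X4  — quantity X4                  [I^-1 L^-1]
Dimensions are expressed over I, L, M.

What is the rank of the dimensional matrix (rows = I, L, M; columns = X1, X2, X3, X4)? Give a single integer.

2

Write exponents as rows I,L,M / cols X1,X2,X3,X4:
  I: [ 0 -1  1 -1]
  L: [ 1 -1  1 -1]
  M: [ 1  0  0  0]
Echelon form has 2 nonzero rows (pivots: X1,X2)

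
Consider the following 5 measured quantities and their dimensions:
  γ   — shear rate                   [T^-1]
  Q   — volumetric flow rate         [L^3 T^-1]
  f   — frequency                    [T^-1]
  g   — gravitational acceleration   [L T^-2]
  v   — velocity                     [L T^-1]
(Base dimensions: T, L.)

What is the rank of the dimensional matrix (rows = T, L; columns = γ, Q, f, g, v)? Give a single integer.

Write exponents as rows T,L / cols γ,Q,f,g,v:
  T: [-1 -1 -1 -2 -1]
  L: [ 0  3  0  1  1]
Row reduction gives pivot columns γ,Q; rank = 2

2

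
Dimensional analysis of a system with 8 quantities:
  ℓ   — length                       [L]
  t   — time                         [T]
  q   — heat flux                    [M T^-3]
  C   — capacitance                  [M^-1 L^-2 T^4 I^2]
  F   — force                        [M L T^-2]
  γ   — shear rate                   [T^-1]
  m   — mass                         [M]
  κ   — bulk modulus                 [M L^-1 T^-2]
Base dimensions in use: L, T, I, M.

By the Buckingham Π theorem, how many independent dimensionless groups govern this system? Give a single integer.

4

Write exponents as rows L,T,I,M / cols ℓ,t,q,C,F,γ,m,κ:
  L: [ 1  0  0 -2  1  0  0 -1]
  T: [ 0  1 -3  4 -2 -1  0 -2]
  I: [ 0  0  0  2  0  0  0  0]
  M: [ 0  0  1 -1  1  0  1  1]
RREF → pivots at {ℓ,t,q,C} ⇒ r = 4
n=8, r=4 ⇒ 4 dimensionless groups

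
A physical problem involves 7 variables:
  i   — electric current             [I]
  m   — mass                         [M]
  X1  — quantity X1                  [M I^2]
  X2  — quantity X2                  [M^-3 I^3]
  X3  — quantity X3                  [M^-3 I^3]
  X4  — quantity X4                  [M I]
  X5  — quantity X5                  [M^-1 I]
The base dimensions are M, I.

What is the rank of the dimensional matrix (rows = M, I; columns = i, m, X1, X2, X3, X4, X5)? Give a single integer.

Dimensional matrix (M×I by i×m×X1×X2×X3×X4×X5):
  M: [ 0  1  1 -3 -3  1 -1]
  I: [ 1  0  2  3  3  1  1]
RREF → pivots at {i,m} ⇒ r = 2

2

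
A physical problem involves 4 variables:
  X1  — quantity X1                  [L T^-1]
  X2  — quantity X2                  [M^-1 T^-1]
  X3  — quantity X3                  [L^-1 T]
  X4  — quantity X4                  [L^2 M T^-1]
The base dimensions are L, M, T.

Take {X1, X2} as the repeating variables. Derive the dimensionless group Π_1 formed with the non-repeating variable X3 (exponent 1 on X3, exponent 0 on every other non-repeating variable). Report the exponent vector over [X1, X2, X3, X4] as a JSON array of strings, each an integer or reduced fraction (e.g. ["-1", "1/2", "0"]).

Write exponents as rows L,M,T / cols X1,X2,X3,X4:
  L: [ 1  0 -1  2]
  M: [ 0 -1  0  1]
  T: [-1 -1  1 -1]
Row reduction gives pivot columns X1,X2; rank = 2
Pivot set = {X1,X2}, free = {X3,X4}
RREF:
  r0: [   1    0   -1    2]
  r1: [   0    1    0   -1]
  r2: [   0    0    0    0]
Fix exponent of X3 at 1, X4 at 0; solve each RREF row for its pivot's exponent:
  r0: exp(X1) + (-1)·1 = 0 ⇒ exp(X1) = 1
  r1: exp(X2) + (0)·1 = 0 ⇒ exp(X2) = 0
Π_1 = X1 · X3

["1", "0", "1", "0"]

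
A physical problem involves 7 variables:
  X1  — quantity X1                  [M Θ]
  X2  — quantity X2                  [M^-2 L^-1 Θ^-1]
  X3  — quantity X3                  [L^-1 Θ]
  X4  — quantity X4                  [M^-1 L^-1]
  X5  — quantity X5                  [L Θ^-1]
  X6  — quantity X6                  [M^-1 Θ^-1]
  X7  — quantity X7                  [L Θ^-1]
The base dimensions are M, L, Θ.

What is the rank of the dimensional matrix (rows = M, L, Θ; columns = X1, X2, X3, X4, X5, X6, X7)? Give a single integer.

2

Write exponents as rows M,L,Θ / cols X1,X2,X3,X4,X5,X6,X7:
  M: [ 1 -2  0 -1  0 -1  0]
  L: [ 0 -1 -1 -1  1  0  1]
  Θ: [ 1 -1  1  0 -1 -1 -1]
Row reduction gives pivot columns X1,X2; rank = 2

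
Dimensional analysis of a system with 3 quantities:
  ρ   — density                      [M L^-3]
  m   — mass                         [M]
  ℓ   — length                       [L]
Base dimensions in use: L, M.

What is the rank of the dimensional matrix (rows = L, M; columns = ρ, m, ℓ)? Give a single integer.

2

Write exponents as rows L,M / cols ρ,m,ℓ:
  L: [-3  0  1]
  M: [ 1  1  0]
Echelon form has 2 nonzero rows (pivots: ρ,m)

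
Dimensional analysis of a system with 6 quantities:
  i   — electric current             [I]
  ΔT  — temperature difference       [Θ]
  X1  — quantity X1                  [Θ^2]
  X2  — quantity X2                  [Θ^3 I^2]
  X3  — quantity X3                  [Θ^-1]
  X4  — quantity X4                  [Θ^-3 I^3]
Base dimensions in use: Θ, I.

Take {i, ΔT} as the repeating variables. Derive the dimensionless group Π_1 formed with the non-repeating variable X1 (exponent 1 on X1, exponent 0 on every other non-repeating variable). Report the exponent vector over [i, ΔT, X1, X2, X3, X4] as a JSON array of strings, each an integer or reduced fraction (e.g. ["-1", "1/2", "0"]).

Write exponents as rows Θ,I / cols i,ΔT,X1,X2,X3,X4:
  Θ: [ 0  1  2  3 -1 -3]
  I: [ 1  0  0  2  0  3]
Row reduction gives pivot columns i,ΔT; rank = 2
Pivot set = {i,ΔT}, free = {X1,X2,X3,X4}
RREF:
  r0: [   1    0    0    2    0    3]
  r1: [   0    1    2    3   -1   -3]
Fix exponent of X1 at 1, X2 at 0, X3 at 0, X4 at 0; solve each RREF row for its pivot's exponent:
  r0: exp(i) + (0)·1 = 0 ⇒ exp(i) = 0
  r1: exp(ΔT) + (2)·1 = 0 ⇒ exp(ΔT) = -2
Π_1 = ΔT^-2 · X1

["0", "-2", "1", "0", "0", "0"]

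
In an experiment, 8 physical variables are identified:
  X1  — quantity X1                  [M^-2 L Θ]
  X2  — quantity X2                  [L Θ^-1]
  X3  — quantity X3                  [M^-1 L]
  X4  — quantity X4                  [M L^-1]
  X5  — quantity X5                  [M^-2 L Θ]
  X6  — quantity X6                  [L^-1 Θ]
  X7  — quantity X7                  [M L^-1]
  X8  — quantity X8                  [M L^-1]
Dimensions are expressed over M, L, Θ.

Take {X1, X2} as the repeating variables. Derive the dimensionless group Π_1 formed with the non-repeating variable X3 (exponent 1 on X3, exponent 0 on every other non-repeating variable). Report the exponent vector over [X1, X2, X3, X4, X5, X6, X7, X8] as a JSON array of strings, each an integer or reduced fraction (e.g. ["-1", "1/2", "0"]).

Exponent matrix [M,L,Θ] × [X1,X2,X3,X4,X5,X6,X7,X8]:
  M: [-2  0 -1  1 -2  0  1  1]
  L: [ 1  1  1 -1  1 -1 -1 -1]
  Θ: [ 1 -1  0  0  1  1  0  0]
Row reduction gives pivot columns X1,X2; rank = 2
Pivot set = {X1,X2}, free = {X3,X4,X5,X6,X7,X8}
RREF:
  r0: [   1    0  1/2 -1/2    1    0 -1/2 -1/2]
  r1: [   0    1  1/2 -1/2    0   -1 -1/2 -1/2]
  r2: [   0    0    0    0    0    0    0    0]
Fix exponent of X3 at 1, X4 at 0, X5 at 0, X6 at 0, X7 at 0, X8 at 0; solve each RREF row for its pivot's exponent:
  r0: exp(X1) + (1/2)·1 = 0 ⇒ exp(X1) = -1/2
  r1: exp(X2) + (1/2)·1 = 0 ⇒ exp(X2) = -1/2
Π_1 = X1^(-1/2) · X2^(-1/2) · X3

["-1/2", "-1/2", "1", "0", "0", "0", "0", "0"]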